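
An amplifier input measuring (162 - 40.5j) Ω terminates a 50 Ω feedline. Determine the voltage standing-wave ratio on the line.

VSWR ≈ 3.46

Γ = (Z_L − Z_0)/(Z_L + Z_0) = (112 − j40.5)/(212 − j40.5)
|Γ| = 119/216 = 0.552
VSWR = (1 + |Γ|)/(1 − |Γ|) = 1.55/0.448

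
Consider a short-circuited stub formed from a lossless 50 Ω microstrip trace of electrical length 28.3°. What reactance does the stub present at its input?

tan(βl) = 0.538
For a short-circuited stub, Z_in = jZ_0·tan(βl)

X_in ≈ 26.9 Ω (inductive)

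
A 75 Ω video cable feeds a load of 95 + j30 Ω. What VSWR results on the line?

VSWR ≈ 1.53

Γ = (Z_L − Z_0)/(Z_L + Z_0) = (20 + j30)/(170 + j30)
|Γ| = 36.1/173 = 0.209
VSWR = (1 + |Γ|)/(1 − |Γ|) = 1.21/0.791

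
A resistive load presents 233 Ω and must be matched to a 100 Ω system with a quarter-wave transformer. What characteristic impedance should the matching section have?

Z_qwt ≈ 153 Ω

Z_qwt = √(Z_0·R_L) = √(100 × 233) = √23300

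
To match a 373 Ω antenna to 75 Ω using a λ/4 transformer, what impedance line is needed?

Z_qwt ≈ 167 Ω

Z_qwt = √(Z_0·R_L) = √(75 × 373) = √27980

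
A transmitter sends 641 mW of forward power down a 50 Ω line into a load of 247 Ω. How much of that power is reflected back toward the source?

Γ = (247 − 50)/(247 + 50) = 0.663
|Γ|² = 0.44
P_refl = |Γ|²·P_inc = 282 mW, P_del = (1 − |Γ|²)·P_inc = 359 mW

P_reflected ≈ 282 mW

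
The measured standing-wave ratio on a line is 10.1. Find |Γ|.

|Γ| ≈ 0.82

|Γ| = (S − 1)/(S + 1) = (10.1 − 1)/(10.1 + 1) = 9.1/11.1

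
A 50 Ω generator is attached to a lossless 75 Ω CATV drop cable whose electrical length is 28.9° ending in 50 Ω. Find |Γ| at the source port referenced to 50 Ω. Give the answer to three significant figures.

|Γ| ≈ 0.197

tan(βl) = 0.552
Z_in = Z_0·(Z_L + jZ_0·tanβl)/(Z_0 + jZ_L·tanβl) = 57.5 + j20.3 Ω
Γ_s = (Z_in − Z_s)/(Z_in + Z_s) = (7.46 + j20.3)/(107 + j20.3), |Γ_s| = 0.197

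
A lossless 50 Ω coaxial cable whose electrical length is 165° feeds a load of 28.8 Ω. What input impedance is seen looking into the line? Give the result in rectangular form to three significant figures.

Z_in ≈ 30.1 − j8.74 Ω

tan(βl) = tan(165°) = -0.268
Z_in = Z_0·(Z_L + jZ_0·tanβl)/(Z_0 + jZ_L·tanβl)
     = 50·(28.8 − j13.4)/(50 − j7.72)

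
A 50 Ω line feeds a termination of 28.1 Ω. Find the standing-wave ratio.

VSWR ≈ 1.78

Γ = (28.1 − 50)/(28.1 + 50) = -0.28
VSWR = (1 + 0.28)/(1 − 0.28)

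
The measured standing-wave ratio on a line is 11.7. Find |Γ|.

|Γ| ≈ 0.843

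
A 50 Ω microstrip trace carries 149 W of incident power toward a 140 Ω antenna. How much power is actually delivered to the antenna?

P_delivered ≈ 116 W

Γ = (140 − 50)/(140 + 50) = 0.474
|Γ|² = 0.224
P_refl = |Γ|²·P_inc = 33.4 W, P_del = (1 − |Γ|²)·P_inc = 116 W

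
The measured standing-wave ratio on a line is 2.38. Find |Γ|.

|Γ| ≈ 0.408

|Γ| = (S − 1)/(S + 1) = (2.38 − 1)/(2.38 + 1) = 1.38/3.38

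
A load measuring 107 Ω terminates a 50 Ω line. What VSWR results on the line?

VSWR ≈ 2.14

Γ = (107 − 50)/(107 + 50) = 0.363
VSWR = (1 + 0.363)/(1 − 0.363)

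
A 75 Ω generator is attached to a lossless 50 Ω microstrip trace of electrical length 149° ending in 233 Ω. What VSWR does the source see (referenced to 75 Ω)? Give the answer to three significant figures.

VSWR ≈ 4.17

tan(βl) = -0.601
Z_in = Z_0·(Z_L + jZ_0·tanβl)/(Z_0 + jZ_L·tanβl) = 35.9 + j70.4 Ω
Γ_s = (Z_in − Z_s)/(Z_in + Z_s) = (-39.1 + j70.4)/(111 + j70.4), |Γ_s| = 0.613
VSWR = (1 + |Γ_s|)/(1 − |Γ_s|)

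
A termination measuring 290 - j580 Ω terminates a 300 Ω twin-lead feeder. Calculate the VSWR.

Γ = (Z_L − Z_0)/(Z_L + Z_0) = (-10 − j580)/(590 − j580)
|Γ| = 580/827 = 0.701
VSWR = (1 + |Γ|)/(1 − |Γ|) = 1.7/0.299

VSWR ≈ 5.69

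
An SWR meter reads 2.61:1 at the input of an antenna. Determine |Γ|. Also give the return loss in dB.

|Γ| = (S − 1)/(S + 1) = (2.61 − 1)/(2.61 + 1) = 1.61/3.61
RL = −20·log₁₀|Γ| = −20·log₁₀(0.446)

|Γ| ≈ 0.446; return loss ≈ 7.01 dB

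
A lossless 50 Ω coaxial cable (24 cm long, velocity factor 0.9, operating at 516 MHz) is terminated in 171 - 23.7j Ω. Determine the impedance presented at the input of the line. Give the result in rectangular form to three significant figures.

Z_in ≈ 115 + j77.4 Ω

λ = v/f = 0.9·c / 516 MHz = 0.523 m
βl = 2π·l/λ = 2π × 0.459 = 165°
tan(βl) = tan(165°) = -0.266
Z_in = Z_0·(Z_L + jZ_0·tanβl)/(Z_0 + jZ_L·tanβl)
     = 50·(171 − j37)/(43.7 − j45.4)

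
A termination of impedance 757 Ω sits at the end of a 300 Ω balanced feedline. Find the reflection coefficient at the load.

Γ = (Z_L − Z_0)/(Z_L + Z_0) = (757 − 300)/(757 + 300) = 457/1057

Γ = 0.432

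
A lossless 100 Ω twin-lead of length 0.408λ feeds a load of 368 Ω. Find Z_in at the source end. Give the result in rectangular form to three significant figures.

βl = 2π × 0.408 = 147°
tan(βl) = tan(147°) = -0.652
Z_in = Z_0·(Z_L + jZ_0·tanβl)/(Z_0 + jZ_L·tanβl)
     = 100·(368 − j65.2)/(100 − j240)

Z_in ≈ 77.6 + j121 Ω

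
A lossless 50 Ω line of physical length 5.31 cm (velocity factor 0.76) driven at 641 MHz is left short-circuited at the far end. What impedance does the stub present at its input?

λ = v/f = 0.76·c / 641 MHz = 0.356 m
βl = 2π·l/λ = 2π × 0.149 = 53.7°
tan(βl) = 1.36
For a short-circuited stub, Z_in = jZ_0·tan(βl)

Z_in ≈ +j68.2 Ω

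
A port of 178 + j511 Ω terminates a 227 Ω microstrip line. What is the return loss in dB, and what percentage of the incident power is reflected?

Γ = (-49 + j511)/(405 + j511), |Γ| = 0.787
RL = −20·log₁₀(0.787) = 2.08 dB
P_refl/P_inc = |Γ|² = 0.62

RL ≈ 2.08 dB; 62% of incident power reflected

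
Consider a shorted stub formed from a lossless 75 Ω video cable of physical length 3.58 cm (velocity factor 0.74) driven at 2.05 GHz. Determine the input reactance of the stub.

X_in ≈ -135 Ω (capacitive)

λ = v/f = 0.74·c / 2.05 GHz = 0.108 m
βl = 2π·l/λ = 2π × 0.331 = 119°
tan(βl) = -1.8
For a shorted stub, Z_in = jZ_0·tan(βl)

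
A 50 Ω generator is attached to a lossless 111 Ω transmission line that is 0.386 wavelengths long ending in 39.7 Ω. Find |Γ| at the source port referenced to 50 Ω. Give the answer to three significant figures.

βl = 2π × 0.386 = 139°
tan(βl) = -0.871
Z_in = Z_0·(Z_L + jZ_0·tanβl)/(Z_0 + jZ_L·tanβl) = 63.6 − j76.8 Ω
Γ_s = (Z_in − Z_s)/(Z_in + Z_s) = (13.6 − j76.8)/(114 − j76.8), |Γ_s| = 0.569

|Γ| ≈ 0.569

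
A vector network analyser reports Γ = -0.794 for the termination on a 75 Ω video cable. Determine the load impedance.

Z_L = Z_0·(1 + Γ)/(1 − Γ) = 75·(0.206)/(1.79)

Z_L ≈ 8.61 Ω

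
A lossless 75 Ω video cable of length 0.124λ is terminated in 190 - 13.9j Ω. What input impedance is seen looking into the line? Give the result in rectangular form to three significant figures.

Z_in ≈ 49 − j52.8 Ω

βl = 2π × 0.124 = 44.6°
tan(βl) = tan(44.6°) = 0.988
Z_in = Z_0·(Z_L + jZ_0·tanβl)/(Z_0 + jZ_L·tanβl)
     = 75·(190 + j60.2)/(88.7 + j188)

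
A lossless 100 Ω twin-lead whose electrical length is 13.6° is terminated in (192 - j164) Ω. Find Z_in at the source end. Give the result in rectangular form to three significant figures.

Z_in ≈ 93.8 − j131 Ω

tan(βl) = tan(13.6°) = 0.242
Z_in = Z_0·(Z_L + jZ_0·tanβl)/(Z_0 + jZ_L·tanβl)
     = 100·(192 − j140)/(140 + j46.4)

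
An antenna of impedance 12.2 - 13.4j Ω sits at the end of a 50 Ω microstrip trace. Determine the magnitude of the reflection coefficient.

Γ = (Z_L − Z_0)/(Z_L + Z_0) = (-37.8 − j13.4)/(62.2 − j13.4)
|Γ| = 40.1/63.6

|Γ| ≈ 0.63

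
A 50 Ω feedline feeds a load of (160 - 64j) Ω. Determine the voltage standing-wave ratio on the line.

Γ = (Z_L − Z_0)/(Z_L + Z_0) = (110 − j64)/(210 − j64)
|Γ| = 127/220 = 0.58
VSWR = (1 + |Γ|)/(1 − |Γ|) = 1.58/0.42

VSWR ≈ 3.76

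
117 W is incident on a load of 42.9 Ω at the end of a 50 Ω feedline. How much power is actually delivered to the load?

Γ = (42.9 − 50)/(42.9 + 50) = -0.0764
|Γ|² = 0.00584
P_refl = |Γ|²·P_inc = 0.683 W, P_del = (1 − |Γ|²)·P_inc = 116 W

P_delivered ≈ 116 W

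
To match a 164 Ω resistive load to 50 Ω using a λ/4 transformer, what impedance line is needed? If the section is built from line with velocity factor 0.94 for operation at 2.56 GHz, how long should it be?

Z_qwt ≈ 90.6 Ω; length ≈ 2.75 cm

Z_qwt = √(Z_0·R_L) = √(50 × 164) = √8200
λ = 0.94·c/f = 0.11 m, so l = λ/4 = 0.0275 m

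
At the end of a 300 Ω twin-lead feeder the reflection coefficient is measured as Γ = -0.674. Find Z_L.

Z_L ≈ 58.4 Ω

Z_L = Z_0·(1 + Γ)/(1 − Γ) = 300·(0.326)/(1.67)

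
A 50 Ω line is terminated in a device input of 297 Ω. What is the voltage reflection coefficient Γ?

Γ = (Z_L − Z_0)/(Z_L + Z_0) = (297 − 50)/(297 + 50) = 247/347

Γ = 0.712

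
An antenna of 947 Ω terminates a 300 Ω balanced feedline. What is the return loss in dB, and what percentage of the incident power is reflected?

RL ≈ 5.7 dB; 26.9% of incident power reflected

Γ = (947 − 300)/(947 + 300) = 0.519
RL = −20·log₁₀(0.519) = 5.7 dB
P_refl/P_inc = |Γ|² = 0.269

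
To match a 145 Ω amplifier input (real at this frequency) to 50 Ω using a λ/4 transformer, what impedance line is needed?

Z_qwt ≈ 85.1 Ω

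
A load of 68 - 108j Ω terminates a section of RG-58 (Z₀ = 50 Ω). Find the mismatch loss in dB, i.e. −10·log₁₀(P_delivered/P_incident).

mismatch loss ≈ 2.74 dB

Γ = (18 − j108)/(118 − j108), |Γ| = 0.684
|Γ|² = 0.469, so P_del/P_inc = 1 − |Γ|² = 0.531
ML = −10·log₁₀(1 − |Γ|²)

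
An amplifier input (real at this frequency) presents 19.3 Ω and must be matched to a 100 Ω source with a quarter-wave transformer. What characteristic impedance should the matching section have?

Z_qwt ≈ 43.9 Ω

Z_qwt = √(Z_0·R_L) = √(100 × 19.3) = √1930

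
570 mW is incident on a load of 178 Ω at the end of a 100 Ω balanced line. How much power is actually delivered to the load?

Γ = (178 − 100)/(178 + 100) = 0.281
|Γ|² = 0.0787
P_refl = |Γ|²·P_inc = 44.9 mW, P_del = (1 − |Γ|²)·P_inc = 525 mW

P_delivered ≈ 525 mW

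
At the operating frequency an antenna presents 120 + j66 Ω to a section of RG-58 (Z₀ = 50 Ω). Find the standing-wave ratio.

Γ = (Z_L − Z_0)/(Z_L + Z_0) = (70 + j66)/(170 + j66)
|Γ| = 96.2/182 = 0.528
VSWR = (1 + |Γ|)/(1 − |Γ|) = 1.53/0.472

VSWR ≈ 3.23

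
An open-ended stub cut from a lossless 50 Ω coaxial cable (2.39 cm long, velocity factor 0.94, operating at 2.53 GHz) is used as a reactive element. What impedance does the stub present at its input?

λ = v/f = 0.94·c / 2.53 GHz = 0.111 m
βl = 2π·l/λ = 2π × 0.214 = 77.2°
tan(βl) = 4.4
For an open-ended stub, Z_in = −jZ_0·cot(βl) = −jZ_0/tan(βl)

Z_in ≈ −j11.4 Ω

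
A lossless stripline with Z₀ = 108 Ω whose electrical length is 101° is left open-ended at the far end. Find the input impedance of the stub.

tan(βl) = -5.14
For an open-ended stub, Z_in = −jZ_0·cot(βl) = −jZ_0/tan(βl)

Z_in ≈ +j21 Ω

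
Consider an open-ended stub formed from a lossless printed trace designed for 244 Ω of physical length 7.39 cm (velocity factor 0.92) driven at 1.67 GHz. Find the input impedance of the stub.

λ = v/f = 0.92·c / 1.67 GHz = 0.165 m
βl = 2π·l/λ = 2π × 0.447 = 161°
tan(βl) = -0.345
For an open-ended stub, Z_in = −jZ_0·cot(βl) = −jZ_0/tan(βl)

Z_in ≈ +j708 Ω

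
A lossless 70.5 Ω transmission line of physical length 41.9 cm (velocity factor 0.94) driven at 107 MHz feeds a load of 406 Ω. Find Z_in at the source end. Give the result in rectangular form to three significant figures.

λ = v/f = 0.94·c / 107 MHz = 2.64 m
βl = 2π·l/λ = 2π × 0.159 = 57.2°
tan(βl) = tan(57.2°) = 1.55
Z_in = Z_0·(Z_L + jZ_0·tanβl)/(Z_0 + jZ_L·tanβl)
     = 70.5·(406 + j110)/(70.5 + j631)

Z_in ≈ 17.1 − j43.5 Ω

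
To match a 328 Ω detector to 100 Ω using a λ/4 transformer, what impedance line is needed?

Z_qwt = √(Z_0·R_L) = √(100 × 328) = √32800

Z_qwt ≈ 181 Ω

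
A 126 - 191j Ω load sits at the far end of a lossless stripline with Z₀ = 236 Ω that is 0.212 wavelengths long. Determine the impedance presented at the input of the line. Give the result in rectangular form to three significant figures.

Z_in ≈ 95.8 + j131 Ω

βl = 2π × 0.212 = 76.3°
tan(βl) = tan(76.3°) = 4.11
Z_in = Z_0·(Z_L + jZ_0·tanβl)/(Z_0 + jZ_L·tanβl)
     = 236·(126 + j779)/(1020 + j518)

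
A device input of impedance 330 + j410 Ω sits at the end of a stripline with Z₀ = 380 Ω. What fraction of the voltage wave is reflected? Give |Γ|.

Γ = (Z_L − Z_0)/(Z_L + Z_0) = (-50 + j410)/(710 + j410)
|Γ| = 413/820

|Γ| ≈ 0.504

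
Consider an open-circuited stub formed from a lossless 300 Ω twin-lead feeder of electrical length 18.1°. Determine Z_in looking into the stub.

Z_in ≈ −j918 Ω

tan(βl) = 0.327
For an open-circuited stub, Z_in = −jZ_0·cot(βl) = −jZ_0/tan(βl)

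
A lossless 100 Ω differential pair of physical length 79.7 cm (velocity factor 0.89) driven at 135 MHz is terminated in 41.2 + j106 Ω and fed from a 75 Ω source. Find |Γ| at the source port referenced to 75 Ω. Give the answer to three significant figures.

λ = v/f = 0.89·c / 135 MHz = 1.98 m
βl = 2π·l/λ = 2π × 0.403 = 145°
tan(βl) = -0.698
Z_in = Z_0·(Z_L + jZ_0·tanβl)/(Z_0 + jZ_L·tanβl) = 19.7 + j24 Ω
Γ_s = (Z_in − Z_s)/(Z_in + Z_s) = (-55.3 + j24)/(94.7 + j24), |Γ_s| = 0.617

|Γ| ≈ 0.617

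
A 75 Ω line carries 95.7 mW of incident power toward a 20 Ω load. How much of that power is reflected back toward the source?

P_reflected ≈ 32.1 mW

Γ = (20 − 75)/(20 + 75) = -0.579
|Γ|² = 0.335
P_refl = |Γ|²·P_inc = 32.1 mW, P_del = (1 − |Γ|²)·P_inc = 63.6 mW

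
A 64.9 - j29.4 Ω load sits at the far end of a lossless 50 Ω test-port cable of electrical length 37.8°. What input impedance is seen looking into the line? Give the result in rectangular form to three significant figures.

Z_in ≈ 33.2 − j16.5 Ω

tan(βl) = tan(37.8°) = 0.776
Z_in = Z_0·(Z_L + jZ_0·tanβl)/(Z_0 + jZ_L·tanβl)
     = 50·(64.9 + j9.38)/(72.8 + j50.3)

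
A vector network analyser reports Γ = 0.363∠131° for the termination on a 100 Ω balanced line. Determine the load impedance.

Z_L = Z_0·(1 + Γ)/(1 − Γ) = 100·(0.762 + j0.274)/(1.24 − j0.274)

Z_L ≈ 54 + j34.1 Ω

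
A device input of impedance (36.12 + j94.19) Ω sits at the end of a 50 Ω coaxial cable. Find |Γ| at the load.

Γ = (Z_L − Z_0)/(Z_L + Z_0) = (-13.88 + j94.19)/(86.12 + j94.19)
|Γ| = 95.2/128

|Γ| ≈ 0.746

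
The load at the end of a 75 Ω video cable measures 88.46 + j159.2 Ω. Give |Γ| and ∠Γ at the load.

Γ = (Z_L − Z_0)/(Z_L + Z_0) = (13.46 + j159.2)/(163.5 + j159.2)
|Γ| = 160/228 = 0.7

Γ ≈ 0.7 ∠ 40.9°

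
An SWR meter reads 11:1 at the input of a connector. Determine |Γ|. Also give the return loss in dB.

|Γ| = (S − 1)/(S + 1) = (11 − 1)/(11 + 1) = 10/12
RL = −20·log₁₀|Γ| = −20·log₁₀(0.833)

|Γ| ≈ 0.833; return loss ≈ 1.58 dB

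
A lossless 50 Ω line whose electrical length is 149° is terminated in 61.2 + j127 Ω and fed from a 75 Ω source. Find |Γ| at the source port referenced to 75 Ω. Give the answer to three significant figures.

|Γ| ≈ 0.783

tan(βl) = -0.601
Z_in = Z_0·(Z_L + jZ_0·tanβl)/(Z_0 + jZ_L·tanβl) = 12 + j41.9 Ω
Γ_s = (Z_in − Z_s)/(Z_in + Z_s) = (-63 + j41.9)/(87 + j41.9), |Γ_s| = 0.783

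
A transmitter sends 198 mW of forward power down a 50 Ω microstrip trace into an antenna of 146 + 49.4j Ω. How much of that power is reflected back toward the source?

P_reflected ≈ 56.5 mW

|Γ| = |(96 + j49.4)/(196 + j49.4)| = 0.534
|Γ|² = 0.285
P_refl = |Γ|²·P_inc = 56.5 mW, P_del = (1 − |Γ|²)·P_inc = 142 mW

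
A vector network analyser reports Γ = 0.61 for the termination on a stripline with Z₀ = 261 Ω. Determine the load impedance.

Z_L ≈ 1080 Ω

Z_L = Z_0·(1 + Γ)/(1 − Γ) = 261·(1.61)/(0.39)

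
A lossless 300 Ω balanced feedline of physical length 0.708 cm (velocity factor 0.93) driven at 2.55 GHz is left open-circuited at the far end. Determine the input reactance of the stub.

X_in ≈ -697 Ω (capacitive)

λ = v/f = 0.93·c / 2.55 GHz = 0.109 m
βl = 2π·l/λ = 2π × 0.0647 = 23.3°
tan(βl) = 0.431
For an open-circuited stub, Z_in = −jZ_0·cot(βl) = −jZ_0/tan(βl)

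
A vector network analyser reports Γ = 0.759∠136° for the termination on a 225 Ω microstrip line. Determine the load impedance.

Z_L ≈ 35.7 + j88.9 Ω

Z_L = Z_0·(1 + Γ)/(1 − Γ) = 225·(0.454 + j0.527)/(1.55 − j0.527)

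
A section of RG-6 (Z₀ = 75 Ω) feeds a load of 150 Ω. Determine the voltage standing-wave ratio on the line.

Γ = (150 − 75)/(150 + 75) = 0.333
VSWR = (1 + 0.333)/(1 − 0.333)

VSWR ≈ 2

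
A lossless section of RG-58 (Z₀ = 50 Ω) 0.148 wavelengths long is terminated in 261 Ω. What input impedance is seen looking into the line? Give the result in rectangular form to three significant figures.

Z_in ≈ 14.6 − j35.2 Ω

βl = 2π × 0.148 = 53.3°
tan(βl) = tan(53.3°) = 1.34
Z_in = Z_0·(Z_L + jZ_0·tanβl)/(Z_0 + jZ_L·tanβl)
     = 50·(261 + j67)/(50 + j350)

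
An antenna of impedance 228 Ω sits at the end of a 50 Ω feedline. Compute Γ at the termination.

Γ = 0.64

Γ = (Z_L − Z_0)/(Z_L + Z_0) = (228 − 50)/(228 + 50) = 178/278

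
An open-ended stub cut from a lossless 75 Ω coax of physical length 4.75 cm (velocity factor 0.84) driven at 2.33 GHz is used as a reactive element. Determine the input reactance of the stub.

X_in ≈ 187 Ω (inductive)

λ = v/f = 0.84·c / 2.33 GHz = 0.108 m
βl = 2π·l/λ = 2π × 0.439 = 158°
tan(βl) = -0.402
For an open-ended stub, Z_in = −jZ_0·cot(βl) = −jZ_0/tan(βl)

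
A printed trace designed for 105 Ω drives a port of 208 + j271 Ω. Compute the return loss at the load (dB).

RL ≈ 3.09 dB

Γ = (103 + j271)/(313 + j271), |Γ| = 0.7
RL = −20·log₁₀|Γ| = −20·log₁₀(0.7)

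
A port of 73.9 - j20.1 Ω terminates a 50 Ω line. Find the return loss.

RL ≈ 12.1 dB

Γ = (23.9 − j20.1)/(123.9 − j20.1), |Γ| = 0.249
RL = −20·log₁₀|Γ| = −20·log₁₀(0.249)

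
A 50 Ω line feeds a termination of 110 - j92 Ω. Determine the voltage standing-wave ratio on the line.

Γ = (Z_L − Z_0)/(Z_L + Z_0) = (60 − j92)/(160 − j92)
|Γ| = 110/185 = 0.595
VSWR = (1 + |Γ|)/(1 − |Γ|) = 1.6/0.405

VSWR ≈ 3.94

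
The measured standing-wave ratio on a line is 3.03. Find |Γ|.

|Γ| ≈ 0.504

|Γ| = (S − 1)/(S + 1) = (3.03 − 1)/(3.03 + 1) = 2.03/4.03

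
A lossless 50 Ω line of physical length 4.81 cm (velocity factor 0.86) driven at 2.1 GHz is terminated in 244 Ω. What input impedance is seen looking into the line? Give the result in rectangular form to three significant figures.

Z_in ≈ 24.3 + j55.5 Ω

λ = v/f = 0.86·c / 2.1 GHz = 0.123 m
βl = 2π·l/λ = 2π × 0.392 = 141°
tan(βl) = tan(141°) = -0.811
Z_in = Z_0·(Z_L + jZ_0·tanβl)/(Z_0 + jZ_L·tanβl)
     = 50·(244 − j40.6)/(50 − j198)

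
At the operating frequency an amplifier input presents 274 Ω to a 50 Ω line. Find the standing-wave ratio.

VSWR ≈ 5.48

Γ = (274 − 50)/(274 + 50) = 0.691
VSWR = (1 + 0.691)/(1 − 0.691)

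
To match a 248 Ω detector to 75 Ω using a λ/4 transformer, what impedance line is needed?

Z_qwt = √(Z_0·R_L) = √(75 × 248) = √18600

Z_qwt ≈ 136 Ω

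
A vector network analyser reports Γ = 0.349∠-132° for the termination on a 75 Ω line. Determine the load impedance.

Z_L = Z_0·(1 + Γ)/(1 − Γ) = 75·(0.766 − j0.259)/(1.23 + j0.259)

Z_L ≈ 41.5 − j24.5 Ω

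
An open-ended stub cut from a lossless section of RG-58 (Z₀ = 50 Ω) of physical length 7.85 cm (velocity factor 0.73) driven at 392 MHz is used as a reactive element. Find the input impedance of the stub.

Z_in ≈ −j41.1 Ω

λ = v/f = 0.73·c / 392 MHz = 0.559 m
βl = 2π·l/λ = 2π × 0.141 = 50.6°
tan(βl) = 1.22
For an open-ended stub, Z_in = −jZ_0·cot(βl) = −jZ_0/tan(βl)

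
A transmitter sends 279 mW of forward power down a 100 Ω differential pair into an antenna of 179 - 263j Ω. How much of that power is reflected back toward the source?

P_reflected ≈ 143 mW

|Γ| = |(79 − j263)/(279 − j263)| = 0.716
|Γ|² = 0.513
P_refl = |Γ|²·P_inc = 143 mW, P_del = (1 − |Γ|²)·P_inc = 136 mW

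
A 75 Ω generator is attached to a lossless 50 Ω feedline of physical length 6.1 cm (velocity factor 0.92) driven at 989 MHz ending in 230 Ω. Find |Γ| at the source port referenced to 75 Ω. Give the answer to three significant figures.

|Γ| ≈ 0.742

λ = v/f = 0.92·c / 989 MHz = 0.279 m
βl = 2π·l/λ = 2π × 0.219 = 78.7°
tan(βl) = 5
Z_in = Z_0·(Z_L + jZ_0·tanβl)/(Z_0 + jZ_L·tanβl) = 11.3 − j9.51 Ω
Γ_s = (Z_in − Z_s)/(Z_in + Z_s) = (-63.7 − j9.51)/(86.3 − j9.51), |Γ_s| = 0.742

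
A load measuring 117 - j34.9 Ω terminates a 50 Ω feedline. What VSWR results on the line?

VSWR ≈ 2.59

Γ = (Z_L − Z_0)/(Z_L + Z_0) = (67 − j34.9)/(167 − j34.9)
|Γ| = 75.5/171 = 0.443
VSWR = (1 + |Γ|)/(1 − |Γ|) = 1.44/0.557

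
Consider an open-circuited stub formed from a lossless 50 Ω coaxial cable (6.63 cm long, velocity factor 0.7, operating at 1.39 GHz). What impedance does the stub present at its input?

Z_in ≈ +j124 Ω

λ = v/f = 0.7·c / 1.39 GHz = 0.151 m
βl = 2π·l/λ = 2π × 0.439 = 158°
tan(βl) = -0.404
For an open-circuited stub, Z_in = −jZ_0·cot(βl) = −jZ_0/tan(βl)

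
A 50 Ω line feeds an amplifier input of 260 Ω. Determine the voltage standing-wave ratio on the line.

Γ = (260 − 50)/(260 + 50) = 0.677
VSWR = (1 + 0.677)/(1 − 0.677)

VSWR ≈ 5.2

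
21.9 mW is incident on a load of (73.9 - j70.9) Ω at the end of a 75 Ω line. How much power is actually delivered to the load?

|Γ| = |(-1.1 − j70.9)/(148.9 − j70.9)| = 0.43
|Γ|² = 0.185
P_refl = |Γ|²·P_inc = 4.05 mW, P_del = (1 − |Γ|²)·P_inc = 17.9 mW

P_delivered ≈ 17.9 mW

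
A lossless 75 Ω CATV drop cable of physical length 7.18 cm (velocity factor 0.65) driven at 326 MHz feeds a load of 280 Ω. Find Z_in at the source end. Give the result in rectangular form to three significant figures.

Z_in ≈ 39.6 − j68.5 Ω

λ = v/f = 0.65·c / 326 MHz = 0.598 m
βl = 2π·l/λ = 2π × 0.12 = 43.2°
tan(βl) = tan(43.2°) = 0.939
Z_in = Z_0·(Z_L + jZ_0·tanβl)/(Z_0 + jZ_L·tanβl)
     = 75·(280 + j70.5)/(75 + j263)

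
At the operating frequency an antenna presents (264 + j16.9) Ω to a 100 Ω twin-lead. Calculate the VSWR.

VSWR ≈ 2.65

Γ = (Z_L − Z_0)/(Z_L + Z_0) = (164 + j16.9)/(364 + j16.9)
|Γ| = 165/364 = 0.452
VSWR = (1 + |Γ|)/(1 − |Γ|) = 1.45/0.548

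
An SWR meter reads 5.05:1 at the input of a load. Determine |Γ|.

|Γ| ≈ 0.669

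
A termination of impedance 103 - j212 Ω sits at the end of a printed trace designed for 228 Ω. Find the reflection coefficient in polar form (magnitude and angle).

Γ ≈ 0.626 ∠ -87.9°

Γ = (Z_L − Z_0)/(Z_L + Z_0) = (-125 − j212)/(331 − j212)
|Γ| = 246/393 = 0.626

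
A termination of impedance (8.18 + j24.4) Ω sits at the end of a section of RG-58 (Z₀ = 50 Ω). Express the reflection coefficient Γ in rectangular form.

Γ ≈ -0.462 + j0.613

Γ = (Z_L − Z_0)/(Z_L + Z_0) = (-41.82 + j24.4)/(58.18 + j24.4)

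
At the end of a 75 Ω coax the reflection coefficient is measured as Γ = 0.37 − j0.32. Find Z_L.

Z_L = Z_0·(1 + Γ)/(1 − Γ) = 75·(1.37 − j0.32)/(0.63 + j0.32)

Z_L ≈ 114 − j96.1 Ω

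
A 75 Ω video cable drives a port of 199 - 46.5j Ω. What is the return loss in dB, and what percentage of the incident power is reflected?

RL ≈ 6.44 dB; 22.7% of incident power reflected

Γ = (124 − j46.5)/(274 − j46.5), |Γ| = 0.477
RL = −20·log₁₀(0.477) = 6.44 dB
P_refl/P_inc = |Γ|² = 0.227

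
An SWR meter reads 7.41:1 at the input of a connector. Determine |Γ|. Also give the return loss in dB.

|Γ| = (S − 1)/(S + 1) = (7.41 − 1)/(7.41 + 1) = 6.41/8.41
RL = −20·log₁₀|Γ| = −20·log₁₀(0.762)

|Γ| ≈ 0.762; return loss ≈ 2.36 dB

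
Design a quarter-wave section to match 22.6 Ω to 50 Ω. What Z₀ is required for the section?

Z_qwt = √(Z_0·R_L) = √(50 × 22.6) = √1130

Z_qwt ≈ 33.6 Ω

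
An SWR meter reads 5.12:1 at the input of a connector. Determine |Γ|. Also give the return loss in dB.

|Γ| ≈ 0.673; return loss ≈ 3.44 dB

|Γ| = (S − 1)/(S + 1) = (5.12 − 1)/(5.12 + 1) = 4.12/6.12
RL = −20·log₁₀|Γ| = −20·log₁₀(0.673)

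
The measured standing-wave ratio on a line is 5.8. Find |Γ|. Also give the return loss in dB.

|Γ| ≈ 0.706; return loss ≈ 3.03 dB

|Γ| = (S − 1)/(S + 1) = (5.8 − 1)/(5.8 + 1) = 4.8/6.8
RL = −20·log₁₀|Γ| = −20·log₁₀(0.706)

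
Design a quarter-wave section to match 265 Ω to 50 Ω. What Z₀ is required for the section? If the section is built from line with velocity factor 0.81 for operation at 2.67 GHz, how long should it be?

Z_qwt = √(Z_0·R_L) = √(50 × 265) = √13250
λ = 0.81·c/f = 0.091 m, so l = λ/4 = 0.0228 m

Z_qwt ≈ 115 Ω; length ≈ 2.28 cm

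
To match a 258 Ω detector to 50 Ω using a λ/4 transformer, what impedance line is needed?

Z_qwt = √(Z_0·R_L) = √(50 × 258) = √12900

Z_qwt ≈ 114 Ω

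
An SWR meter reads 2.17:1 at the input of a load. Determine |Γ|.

|Γ| ≈ 0.369

|Γ| = (S − 1)/(S + 1) = (2.17 − 1)/(2.17 + 1) = 1.17/3.17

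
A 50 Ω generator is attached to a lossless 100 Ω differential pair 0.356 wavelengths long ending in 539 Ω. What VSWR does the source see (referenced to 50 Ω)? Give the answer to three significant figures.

βl = 2π × 0.356 = 128°
tan(βl) = -1.27
Z_in = Z_0·(Z_L + jZ_0·tanβl)/(Z_0 + jZ_L·tanβl) = 29.4 + j74.3 Ω
Γ_s = (Z_in − Z_s)/(Z_in + Z_s) = (-20.6 + j74.3)/(79.4 + j74.3), |Γ_s| = 0.709
VSWR = (1 + |Γ_s|)/(1 − |Γ_s|)

VSWR ≈ 5.88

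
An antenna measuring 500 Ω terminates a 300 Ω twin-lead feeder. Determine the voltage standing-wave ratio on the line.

VSWR ≈ 1.67

Γ = (500 − 300)/(500 + 300) = 0.25
VSWR = (1 + 0.25)/(1 − 0.25)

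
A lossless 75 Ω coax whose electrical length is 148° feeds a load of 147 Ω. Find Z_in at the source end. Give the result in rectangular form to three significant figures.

Z_in ≈ 81.8 + j53.3 Ω

tan(βl) = tan(148°) = -0.625
Z_in = Z_0·(Z_L + jZ_0·tanβl)/(Z_0 + jZ_L·tanβl)
     = 75·(147 − j46.9)/(75 − j91.9)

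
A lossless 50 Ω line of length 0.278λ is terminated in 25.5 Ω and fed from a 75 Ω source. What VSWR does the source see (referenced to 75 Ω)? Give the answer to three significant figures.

βl = 2π × 0.278 = 100°
tan(βl) = -5.63
Z_in = Z_0·(Z_L + jZ_0·tanβl)/(Z_0 + jZ_L·tanβl) = 90.2 − j22.5 Ω
Γ_s = (Z_in − Z_s)/(Z_in + Z_s) = (15.2 − j22.5)/(165 − j22.5), |Γ_s| = 0.163
VSWR = (1 + |Γ_s|)/(1 − |Γ_s|)

VSWR ≈ 1.39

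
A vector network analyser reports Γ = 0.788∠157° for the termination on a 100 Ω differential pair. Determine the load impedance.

Z_L = Z_0·(1 + Γ)/(1 − Γ) = 100·(0.275 + j0.308)/(1.73 − j0.308)

Z_L ≈ 12.3 + j20 Ω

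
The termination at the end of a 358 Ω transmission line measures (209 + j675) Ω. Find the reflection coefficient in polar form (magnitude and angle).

Γ ≈ 0.784 ∠ 52.5°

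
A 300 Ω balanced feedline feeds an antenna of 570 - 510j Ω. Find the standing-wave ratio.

VSWR ≈ 3.68

Γ = (Z_L − Z_0)/(Z_L + Z_0) = (270 − j510)/(870 − j510)
|Γ| = 577/1010 = 0.572
VSWR = (1 + |Γ|)/(1 − |Γ|) = 1.57/0.428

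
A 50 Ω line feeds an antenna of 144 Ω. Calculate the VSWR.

VSWR ≈ 2.88

For a purely resistive load, VSWR = R_L/Z_0 or Z_0/R_L (whichever > 1) = 144/50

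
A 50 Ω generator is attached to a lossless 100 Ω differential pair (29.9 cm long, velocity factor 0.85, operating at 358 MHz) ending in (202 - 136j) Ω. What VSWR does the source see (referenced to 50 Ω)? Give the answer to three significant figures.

VSWR ≈ 5.95

λ = v/f = 0.85·c / 358 MHz = 0.712 m
βl = 2π·l/λ = 2π × 0.42 = 151°
tan(βl) = -0.552
Z_in = Z_0·(Z_L + jZ_0·tanβl)/(Z_0 + jZ_L·tanβl) = 202 + j136 Ω
Γ_s = (Z_in − Z_s)/(Z_in + Z_s) = (152 + j136)/(252 + j136), |Γ_s| = 0.712
VSWR = (1 + |Γ_s|)/(1 − |Γ_s|)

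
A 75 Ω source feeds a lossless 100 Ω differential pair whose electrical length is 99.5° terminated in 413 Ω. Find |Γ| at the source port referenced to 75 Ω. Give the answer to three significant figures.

|Γ| ≈ 0.52

tan(βl) = -5.98
Z_in = Z_0·(Z_L + jZ_0·tanβl)/(Z_0 + jZ_L·tanβl) = 24.9 + j15.7 Ω
Γ_s = (Z_in − Z_s)/(Z_in + Z_s) = (-50.1 + j15.7)/(99.9 + j15.7), |Γ_s| = 0.52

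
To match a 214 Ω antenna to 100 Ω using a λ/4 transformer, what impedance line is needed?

Z_qwt = √(Z_0·R_L) = √(100 × 214) = √21400

Z_qwt ≈ 146 Ω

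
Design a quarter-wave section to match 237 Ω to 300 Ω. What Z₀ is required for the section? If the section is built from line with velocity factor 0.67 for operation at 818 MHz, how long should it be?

Z_qwt ≈ 267 Ω; length ≈ 6.14 cm

Z_qwt = √(Z_0·R_L) = √(300 × 237) = √71100
λ = 0.67·c/f = 0.246 m, so l = λ/4 = 0.0614 m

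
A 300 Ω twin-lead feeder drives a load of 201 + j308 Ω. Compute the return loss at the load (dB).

Γ = (-99 + j308)/(501 + j308), |Γ| = 0.55
RL = −20·log₁₀|Γ| = −20·log₁₀(0.55)

RL ≈ 5.19 dB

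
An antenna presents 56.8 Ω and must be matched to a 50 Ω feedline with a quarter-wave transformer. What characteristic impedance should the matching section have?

Z_qwt ≈ 53.3 Ω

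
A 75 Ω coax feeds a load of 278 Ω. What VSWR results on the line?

VSWR ≈ 3.71

Γ = (278 − 75)/(278 + 75) = 0.575
VSWR = (1 + 0.575)/(1 − 0.575)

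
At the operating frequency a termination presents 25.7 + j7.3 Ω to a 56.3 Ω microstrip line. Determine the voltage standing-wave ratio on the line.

VSWR ≈ 2.24

Γ = (Z_L − Z_0)/(Z_L + Z_0) = (-30.6 + j7.3)/(82 + j7.3)
|Γ| = 31.5/82.3 = 0.382
VSWR = (1 + |Γ|)/(1 − |Γ|) = 1.38/0.618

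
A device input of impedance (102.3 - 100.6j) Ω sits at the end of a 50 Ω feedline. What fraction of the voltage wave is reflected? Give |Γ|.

|Γ| ≈ 0.621

Γ = (Z_L − Z_0)/(Z_L + Z_0) = (52.3 − j100.6)/(152.3 − j100.6)
|Γ| = 113/183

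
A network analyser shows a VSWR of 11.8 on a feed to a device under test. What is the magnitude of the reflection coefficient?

|Γ| = (S − 1)/(S + 1) = (11.8 − 1)/(11.8 + 1) = 10.8/12.8

|Γ| ≈ 0.844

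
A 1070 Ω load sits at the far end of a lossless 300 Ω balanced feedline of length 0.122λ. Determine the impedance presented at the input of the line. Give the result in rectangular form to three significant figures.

βl = 2π × 0.122 = 43.9°
tan(βl) = tan(43.9°) = 0.963
Z_in = Z_0·(Z_L + jZ_0·tanβl)/(Z_0 + jZ_L·tanβl)
     = 300·(1070 + j289)/(300 + j1030)

Z_in ≈ 161 − j265 Ω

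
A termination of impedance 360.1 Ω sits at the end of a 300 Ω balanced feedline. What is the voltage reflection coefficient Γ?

Γ = 0.091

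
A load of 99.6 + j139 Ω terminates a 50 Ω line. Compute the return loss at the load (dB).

Γ = (49.6 + j139)/(149.6 + j139), |Γ| = 0.723
RL = −20·log₁₀|Γ| = −20·log₁₀(0.723)

RL ≈ 2.82 dB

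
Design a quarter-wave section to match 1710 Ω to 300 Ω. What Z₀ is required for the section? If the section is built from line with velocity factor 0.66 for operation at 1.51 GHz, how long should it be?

Z_qwt ≈ 716 Ω; length ≈ 3.28 cm

Z_qwt = √(Z_0·R_L) = √(300 × 1710) = √513000
λ = 0.66·c/f = 0.131 m, so l = λ/4 = 0.0328 m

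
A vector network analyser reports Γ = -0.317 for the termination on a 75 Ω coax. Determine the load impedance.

Z_L ≈ 38.9 Ω

Z_L = Z_0·(1 + Γ)/(1 − Γ) = 75·(0.683)/(1.32)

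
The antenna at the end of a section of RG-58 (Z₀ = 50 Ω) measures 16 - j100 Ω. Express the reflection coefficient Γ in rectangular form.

Γ ≈ 0.54 − j0.697

Γ = (Z_L − Z_0)/(Z_L + Z_0) = (-34 − j100)/(66 − j100)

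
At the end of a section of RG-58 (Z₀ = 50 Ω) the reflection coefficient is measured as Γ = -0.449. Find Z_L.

Z_L = Z_0·(1 + Γ)/(1 − Γ) = 50·(0.551)/(1.45)

Z_L ≈ 19 Ω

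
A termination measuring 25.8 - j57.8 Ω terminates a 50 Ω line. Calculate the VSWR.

VSWR ≈ 4.84

Γ = (Z_L − Z_0)/(Z_L + Z_0) = (-24.2 − j57.8)/(75.8 − j57.8)
|Γ| = 62.7/95.3 = 0.657
VSWR = (1 + |Γ|)/(1 − |Γ|) = 1.66/0.343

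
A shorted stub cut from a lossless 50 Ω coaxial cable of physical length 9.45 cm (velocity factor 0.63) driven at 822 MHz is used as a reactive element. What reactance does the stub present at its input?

X_in ≈ -31.3 Ω (capacitive)

λ = v/f = 0.63·c / 822 MHz = 0.23 m
βl = 2π·l/λ = 2π × 0.411 = 148°
tan(βl) = -0.626
For a shorted stub, Z_in = jZ_0·tan(βl)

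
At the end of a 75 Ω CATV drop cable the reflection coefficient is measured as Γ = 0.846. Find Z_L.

Z_L ≈ 899 Ω

Z_L = Z_0·(1 + Γ)/(1 − Γ) = 75·(1.85)/(0.154)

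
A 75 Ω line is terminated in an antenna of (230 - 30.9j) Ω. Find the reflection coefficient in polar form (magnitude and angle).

Γ = (Z_L − Z_0)/(Z_L + Z_0) = (155 − j30.9)/(305 − j30.9)
|Γ| = 158/307 = 0.516

Γ ≈ 0.516 ∠ -5.49°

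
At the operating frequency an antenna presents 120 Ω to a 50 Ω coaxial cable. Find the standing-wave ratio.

VSWR ≈ 2.4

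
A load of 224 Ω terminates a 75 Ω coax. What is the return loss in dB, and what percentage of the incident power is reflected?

RL ≈ 6.05 dB; 24.8% of incident power reflected

Γ = (224 − 75)/(224 + 75) = 0.498
RL = −20·log₁₀(0.498) = 6.05 dB
P_refl/P_inc = |Γ|² = 0.248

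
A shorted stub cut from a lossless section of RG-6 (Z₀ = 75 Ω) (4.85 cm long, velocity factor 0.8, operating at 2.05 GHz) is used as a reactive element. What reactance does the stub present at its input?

X_in ≈ -44.8 Ω (capacitive)

λ = v/f = 0.8·c / 2.05 GHz = 0.117 m
βl = 2π·l/λ = 2π × 0.414 = 149°
tan(βl) = -0.598
For a shorted stub, Z_in = jZ_0·tan(βl)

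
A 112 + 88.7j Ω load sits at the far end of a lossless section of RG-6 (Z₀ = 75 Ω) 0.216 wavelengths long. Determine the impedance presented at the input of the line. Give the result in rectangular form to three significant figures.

Z_in ≈ 37.1 − j40.2 Ω

βl = 2π × 0.216 = 77.8°
tan(βl) = tan(77.8°) = 4.61
Z_in = Z_0·(Z_L + jZ_0·tanβl)/(Z_0 + jZ_L·tanβl)
     = 75·(112 + j434)/(-334 + j516)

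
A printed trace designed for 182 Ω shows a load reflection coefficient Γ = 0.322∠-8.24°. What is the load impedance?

Z_L ≈ 350 − j36 Ω

Z_L = Z_0·(1 + Γ)/(1 − Γ) = 182·(1.32 − j0.0461)/(0.681 + j0.0461)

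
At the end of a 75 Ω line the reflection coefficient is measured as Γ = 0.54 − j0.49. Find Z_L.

Z_L ≈ 77.8 − j163 Ω

Z_L = Z_0·(1 + Γ)/(1 − Γ) = 75·(1.54 − j0.49)/(0.46 + j0.49)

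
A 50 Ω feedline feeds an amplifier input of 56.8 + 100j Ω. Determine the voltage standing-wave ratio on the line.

VSWR ≈ 5.35

Γ = (Z_L − Z_0)/(Z_L + Z_0) = (6.8 + j100)/(106.8 + j100)
|Γ| = 100/146 = 0.685
VSWR = (1 + |Γ|)/(1 − |Γ|) = 1.69/0.315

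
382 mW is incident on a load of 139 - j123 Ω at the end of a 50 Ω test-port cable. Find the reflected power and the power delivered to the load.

P_reflected ≈ 173 mW; P_delivered ≈ 209 mW

|Γ| = |(89 − j123)/(189 − j123)| = 0.673
|Γ|² = 0.453
P_refl = |Γ|²·P_inc = 173 mW, P_del = (1 − |Γ|²)·P_inc = 209 mW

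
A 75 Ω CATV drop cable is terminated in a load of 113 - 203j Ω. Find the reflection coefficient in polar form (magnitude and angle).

Γ ≈ 0.746 ∠ -32.2°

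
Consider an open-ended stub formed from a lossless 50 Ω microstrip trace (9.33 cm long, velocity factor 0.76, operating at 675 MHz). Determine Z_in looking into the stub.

λ = v/f = 0.76·c / 675 MHz = 0.338 m
βl = 2π·l/λ = 2π × 0.276 = 99.4°
tan(βl) = -6.02
For an open-ended stub, Z_in = −jZ_0·cot(βl) = −jZ_0/tan(βl)

Z_in ≈ +j8.31 Ω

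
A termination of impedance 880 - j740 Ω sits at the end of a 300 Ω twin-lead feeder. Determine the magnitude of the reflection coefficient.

Γ = (Z_L − Z_0)/(Z_L + Z_0) = (580 − j740)/(1180 − j740)
|Γ| = 940/1390

|Γ| ≈ 0.675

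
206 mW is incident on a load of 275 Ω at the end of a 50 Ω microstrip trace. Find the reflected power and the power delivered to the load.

Γ = (275 − 50)/(275 + 50) = 0.692
|Γ|² = 0.479
P_refl = |Γ|²·P_inc = 98.7 mW, P_del = (1 − |Γ|²)·P_inc = 107 mW

P_reflected ≈ 98.7 mW; P_delivered ≈ 107 mW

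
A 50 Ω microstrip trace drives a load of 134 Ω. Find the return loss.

RL ≈ 6.81 dB

Γ = (134 − 50)/(134 + 50) = 0.457
RL = −20·log₁₀|Γ| = −20·log₁₀(0.457)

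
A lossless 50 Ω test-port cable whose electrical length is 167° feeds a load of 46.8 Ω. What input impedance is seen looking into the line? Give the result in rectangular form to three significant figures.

tan(βl) = tan(167°) = -0.231
Z_in = Z_0·(Z_L + jZ_0·tanβl)/(Z_0 + jZ_L·tanβl)
     = 50·(46.8 − j11.5)/(50 − j10.8)

Z_in ≈ 47.1 − j1.37 Ω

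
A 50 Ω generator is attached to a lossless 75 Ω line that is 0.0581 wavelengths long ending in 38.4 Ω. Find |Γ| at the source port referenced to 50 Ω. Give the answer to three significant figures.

|Γ| ≈ 0.23

βl = 2π × 0.0581 = 20.9°
tan(βl) = 0.382
Z_in = Z_0·(Z_L + jZ_0·tanβl)/(Z_0 + jZ_L·tanβl) = 42.4 + j20.4 Ω
Γ_s = (Z_in − Z_s)/(Z_in + Z_s) = (-7.61 + j20.4)/(92.4 + j20.4), |Γ_s| = 0.23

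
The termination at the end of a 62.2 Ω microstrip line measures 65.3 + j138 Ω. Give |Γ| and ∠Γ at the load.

Γ = (Z_L − Z_0)/(Z_L + Z_0) = (3.1 + j138)/(127.5 + j138)
|Γ| = 138/188 = 0.735

Γ ≈ 0.735 ∠ 41.4°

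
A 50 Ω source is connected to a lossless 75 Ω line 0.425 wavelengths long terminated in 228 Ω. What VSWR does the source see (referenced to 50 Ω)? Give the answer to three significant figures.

βl = 2π × 0.425 = 153°
tan(βl) = -0.51
Z_in = Z_0·(Z_L + jZ_0·tanβl)/(Z_0 + jZ_L·tanβl) = 84.5 + j92.7 Ω
Γ_s = (Z_in − Z_s)/(Z_in + Z_s) = (34.5 + j92.7)/(134 + j92.7), |Γ_s| = 0.605
VSWR = (1 + |Γ_s|)/(1 − |Γ_s|)

VSWR ≈ 4.07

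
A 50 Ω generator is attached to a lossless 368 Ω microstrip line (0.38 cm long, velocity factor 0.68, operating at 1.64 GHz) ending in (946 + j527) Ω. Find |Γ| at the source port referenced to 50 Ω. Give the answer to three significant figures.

λ = v/f = 0.68·c / 1.64 GHz = 0.124 m
βl = 2π·l/λ = 2π × 0.0305 = 11°
tan(βl) = 0.194
Z_in = Z_0·(Z_L + jZ_0·tanβl)/(Z_0 + jZ_L·tanβl) = 1270 − j52.8 Ω
Γ_s = (Z_in − Z_s)/(Z_in + Z_s) = (1220 − j52.8)/(1320 − j52.8), |Γ_s| = 0.925

|Γ| ≈ 0.925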